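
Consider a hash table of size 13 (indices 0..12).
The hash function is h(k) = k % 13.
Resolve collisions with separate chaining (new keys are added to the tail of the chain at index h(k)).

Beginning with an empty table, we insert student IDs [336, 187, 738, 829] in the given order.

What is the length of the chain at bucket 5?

1

Insert 336: h=11, bucket 11 empty → new chain.
Insert 187: h=5, bucket 5 empty → new chain.
Insert 738: h=10, bucket 10 empty → new chain.
Insert 829: h=10, bucket 10 nonempty → append to chain.
Final buckets:
0: .
1: .
2: .
3: .
4: .
5: 187
6: .
7: .
8: .
9: .
10: 738 -> 829
11: 336
12: .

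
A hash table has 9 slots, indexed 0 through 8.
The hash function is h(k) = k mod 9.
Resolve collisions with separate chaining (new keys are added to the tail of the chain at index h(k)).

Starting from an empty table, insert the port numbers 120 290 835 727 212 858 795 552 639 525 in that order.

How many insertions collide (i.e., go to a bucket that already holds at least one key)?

120 -> bucket 3
290 -> bucket 2
835 -> bucket 7
727 -> bucket 7 (collision)
212 -> bucket 5
858 -> bucket 3 (collision)
795 -> bucket 3 (collision)
552 -> bucket 3 (collision)
639 -> bucket 0
525 -> bucket 3 (collision)
Final buckets:
0: 639
1: ∅
2: 290
3: 120 -> 858 -> 795 -> 552 -> 525
4: ∅
5: 212
6: ∅
7: 835 -> 727
8: ∅

5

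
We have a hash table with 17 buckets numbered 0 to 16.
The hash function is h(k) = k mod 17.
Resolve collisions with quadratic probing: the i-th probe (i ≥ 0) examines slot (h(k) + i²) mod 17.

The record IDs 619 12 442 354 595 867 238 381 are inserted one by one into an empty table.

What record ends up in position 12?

12

619 hashes to 7; slot 7 is free => place at 7.
12 hashes to 12; slot 12 is free => place at 12.
442 hashes to 0; slot 0 is free => place at 0.
354 hashes to 14; slot 14 is free => place at 14.
595 hashes to 0; 0 taken => place at 1.
867 hashes to 0; 0,1 taken => place at 4.
238 hashes to 0; 0,1,4 taken => place at 9.
381 hashes to 7; 7 taken => place at 8.
Table: [442, 595, —, —, 867, —, —, 619, 381, 238, —, —, 12, —, 354, —, —]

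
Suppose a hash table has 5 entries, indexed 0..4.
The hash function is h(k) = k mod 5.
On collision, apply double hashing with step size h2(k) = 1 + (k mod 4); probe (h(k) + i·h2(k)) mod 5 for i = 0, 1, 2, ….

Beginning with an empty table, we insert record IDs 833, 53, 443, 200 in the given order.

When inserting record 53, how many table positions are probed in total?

2

833: h=3 → slot 3
53: h=3, h2=2, probe 3,0 → slot 0
443: h=3, h2=4, probe 3,2 → slot 2
200: h=0, h2=1, probe 0,1 → slot 1
Table: [53, 200, 443, 833, ∅]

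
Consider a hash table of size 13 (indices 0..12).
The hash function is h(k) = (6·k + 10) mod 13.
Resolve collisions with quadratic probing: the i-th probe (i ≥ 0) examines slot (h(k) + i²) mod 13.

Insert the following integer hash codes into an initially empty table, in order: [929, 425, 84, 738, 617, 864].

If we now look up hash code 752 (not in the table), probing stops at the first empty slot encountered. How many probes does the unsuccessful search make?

3

Insert 929: h=7, slot 7 empty => index 7.
Insert 425: h=12, slot 12 empty => index 12.
Insert 84: h=7, slot 7 occupied => index 8.
Insert 738: h=5, slot 5 empty => index 5.
Insert 617: h=7, slots 7,8 occupied => index 11.
Insert 864: h=7, slots 7,8,11 occupied => index 3.
Table: [., ., ., 864, ., 738, ., 929, 84, ., ., 617, 425]
Lookup 752: h=11, probe 11,12,2 → slot 2 empty, not found.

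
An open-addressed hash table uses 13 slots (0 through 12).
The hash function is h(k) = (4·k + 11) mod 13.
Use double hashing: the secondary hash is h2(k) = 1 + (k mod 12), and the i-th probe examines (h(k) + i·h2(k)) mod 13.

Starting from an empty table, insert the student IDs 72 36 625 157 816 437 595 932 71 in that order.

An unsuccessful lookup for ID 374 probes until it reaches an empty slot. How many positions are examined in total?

Insert 72: h=0, slot 0 empty => index 0.
Insert 36: h=12, slot 12 empty => index 12.
Insert 625: h=2, slot 2 empty => index 2.
Insert 157: h=2, h2=2, slot 2 occupied => index 4.
Insert 816: h=12, h2=1, slots 12,0 occupied => index 1.
Insert 437: h=4, h2=6, slot 4 occupied => index 10.
Insert 595: h=12, h2=8, slot 12 occupied => index 7.
Insert 932: h=8, slot 8 empty => index 8.
Insert 71: h=9, slot 9 empty => index 9.
Table: [72, 816, 625, _, 157, _, _, 595, 932, 71, 437, _, 36]
Lookup 374: h=12, h2=3, probe 12,2,5 → slot 5 empty, not found.

3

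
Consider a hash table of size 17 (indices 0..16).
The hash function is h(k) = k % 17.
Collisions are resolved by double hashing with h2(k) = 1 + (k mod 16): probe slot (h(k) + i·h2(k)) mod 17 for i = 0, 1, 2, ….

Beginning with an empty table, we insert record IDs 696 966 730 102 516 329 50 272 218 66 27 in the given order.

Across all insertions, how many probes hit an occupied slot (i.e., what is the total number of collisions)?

696: h=16 => slot 16
966: h=14 => slot 14
730: h=16, h2=11, probe 16,10 => slot 10
102: h=0 => slot 0
516: h=6 => slot 6
329: h=6, h2=10, probe 6,16,9 => slot 9
50: h=16, h2=3, probe 16,2 => slot 2
272: h=0, h2=1, probe 0,1 => slot 1
218: h=14, h2=11, probe 14,8 => slot 8
66: h=15 => slot 15
27: h=10, h2=12, probe 10,5 => slot 5
Table: [102, 272, 50, _, _, 27, 516, _, 218, 329, 730, _, _, _, 966, 66, 696]

7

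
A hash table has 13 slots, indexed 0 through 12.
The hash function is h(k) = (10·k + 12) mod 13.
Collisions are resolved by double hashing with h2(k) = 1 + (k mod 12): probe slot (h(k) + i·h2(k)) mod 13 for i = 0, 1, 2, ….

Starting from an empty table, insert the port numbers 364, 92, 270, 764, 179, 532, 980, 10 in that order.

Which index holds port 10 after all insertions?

6

364: h=12 → slot 12
92: h=9 → slot 9
270: h=8 → slot 8
764: h=8, h2=9, probe 8,4 → slot 4
179: h=8, h2=12, probe 8,7 → slot 7
532: h=2 → slot 2
980: h=10 → slot 10
10: h=8, h2=11, probe 8,6 → slot 6
Table: [., ., 532, ., 764, ., 10, 179, 270, 92, 980, ., 364]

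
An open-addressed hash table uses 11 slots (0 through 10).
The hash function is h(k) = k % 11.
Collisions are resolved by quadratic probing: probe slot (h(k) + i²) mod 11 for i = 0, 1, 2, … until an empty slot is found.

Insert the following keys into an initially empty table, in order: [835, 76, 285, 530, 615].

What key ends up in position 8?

Insert 835: h=10, slot 10 empty => index 10.
Insert 76: h=10, slot 10 occupied => index 0.
Insert 285: h=10, slots 10,0 occupied => index 3.
Insert 530: h=2, slot 2 empty => index 2.
Insert 615: h=10, slots 10,0,3 occupied => index 8.
Table: [76, _, 530, 285, _, _, _, _, 615, _, 835]

615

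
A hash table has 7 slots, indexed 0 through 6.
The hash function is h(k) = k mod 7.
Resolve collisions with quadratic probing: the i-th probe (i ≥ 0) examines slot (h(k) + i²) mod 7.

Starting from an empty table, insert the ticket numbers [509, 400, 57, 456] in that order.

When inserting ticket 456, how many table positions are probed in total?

509: h=5 => slot 5
400: h=1 => slot 1
57: h=1, probe 1,2 => slot 2
456: h=1, probe 1,2,5,3 => slot 3
Table: [-, 400, 57, 456, -, 509, -]

4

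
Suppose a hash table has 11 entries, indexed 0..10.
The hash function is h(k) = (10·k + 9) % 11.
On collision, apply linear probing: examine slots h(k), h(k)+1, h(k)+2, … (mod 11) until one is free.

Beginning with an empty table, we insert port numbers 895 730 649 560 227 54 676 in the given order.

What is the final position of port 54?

0

895: h=5 => slot 5
730: h=5, probe 5,6 => slot 6
649: h=9 => slot 9
560: h=10 => slot 10
227: h=2 => slot 2
54: h=10, probe 10,0 => slot 0
676: h=4 => slot 4
Table: [54, ∅, 227, ∅, 676, 895, 730, ∅, ∅, 649, 560]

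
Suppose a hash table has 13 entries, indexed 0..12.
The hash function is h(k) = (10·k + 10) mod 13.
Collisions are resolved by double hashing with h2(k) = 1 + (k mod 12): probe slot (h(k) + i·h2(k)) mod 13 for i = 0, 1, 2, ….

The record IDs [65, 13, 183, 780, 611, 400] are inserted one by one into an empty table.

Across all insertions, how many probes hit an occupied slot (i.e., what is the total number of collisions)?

3

Insert 65: h=10, slot 10 empty => index 10.
Insert 13: h=10, h2=2, slot 10 occupied => index 12.
Insert 183: h=7, slot 7 empty => index 7.
Insert 780: h=10, h2=1, slot 10 occupied => index 11.
Insert 611: h=10, h2=12, slot 10 occupied => index 9.
Insert 400: h=6, slot 6 empty => index 6.
Table: [—, —, —, —, —, —, 400, 183, —, 611, 65, 780, 13]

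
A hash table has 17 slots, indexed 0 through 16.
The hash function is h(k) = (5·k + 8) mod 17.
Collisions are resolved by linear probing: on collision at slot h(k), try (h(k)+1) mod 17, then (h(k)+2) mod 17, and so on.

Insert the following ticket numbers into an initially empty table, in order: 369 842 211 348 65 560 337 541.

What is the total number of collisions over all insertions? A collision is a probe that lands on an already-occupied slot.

369 hashes to 0; slot 0 is free => place at 0.
842 hashes to 2; slot 2 is free => place at 2.
211 hashes to 9; slot 9 is free => place at 9.
348 hashes to 14; slot 14 is free => place at 14.
65 hashes to 10; slot 10 is free => place at 10.
560 hashes to 3; slot 3 is free => place at 3.
337 hashes to 10; 10 taken => place at 11.
541 hashes to 10; 10,11 taken => place at 12.
Table: [369, -, 842, 560, -, -, -, -, -, 211, 65, 337, 541, -, 348, -, -]

3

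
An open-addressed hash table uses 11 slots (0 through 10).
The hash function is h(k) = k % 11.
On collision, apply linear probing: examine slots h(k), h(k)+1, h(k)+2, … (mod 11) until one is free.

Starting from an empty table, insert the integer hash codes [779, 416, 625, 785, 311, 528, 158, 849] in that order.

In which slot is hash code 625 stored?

Insert 779: h=9, slot 9 empty -> index 9.
Insert 416: h=9, slot 9 occupied -> index 10.
Insert 625: h=9, slots 9,10 occupied -> index 0.
Insert 785: h=4, slot 4 empty -> index 4.
Insert 311: h=3, slot 3 empty -> index 3.
Insert 528: h=0, slot 0 occupied -> index 1.
Insert 158: h=4, slot 4 occupied -> index 5.
Insert 849: h=2, slot 2 empty -> index 2.
Table: [625, 528, 849, 311, 785, 158, -, -, -, 779, 416]

0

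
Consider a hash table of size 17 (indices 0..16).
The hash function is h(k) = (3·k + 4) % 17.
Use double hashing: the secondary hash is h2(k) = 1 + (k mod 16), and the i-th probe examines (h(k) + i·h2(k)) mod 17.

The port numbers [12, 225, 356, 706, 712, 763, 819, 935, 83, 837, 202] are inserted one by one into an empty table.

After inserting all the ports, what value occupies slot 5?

Insert 12: h=6, slot 6 empty => index 6.
Insert 225: h=16, slot 16 empty => index 16.
Insert 356: h=1, slot 1 empty => index 1.
Insert 706: h=14, slot 14 empty => index 14.
Insert 712: h=15, slot 15 empty => index 15.
Insert 763: h=15, h2=12, slot 15 occupied => index 10.
Insert 819: h=13, slot 13 empty => index 13.
Insert 935: h=4, slot 4 empty => index 4.
Insert 83: h=15, h2=4, slot 15 occupied => index 2.
Insert 837: h=16, h2=6, slot 16 occupied => index 5.
Insert 202: h=15, h2=11, slot 15 occupied => index 9.
Table: [∅, 356, 83, ∅, 935, 837, 12, ∅, ∅, 202, 763, ∅, ∅, 819, 706, 712, 225]

837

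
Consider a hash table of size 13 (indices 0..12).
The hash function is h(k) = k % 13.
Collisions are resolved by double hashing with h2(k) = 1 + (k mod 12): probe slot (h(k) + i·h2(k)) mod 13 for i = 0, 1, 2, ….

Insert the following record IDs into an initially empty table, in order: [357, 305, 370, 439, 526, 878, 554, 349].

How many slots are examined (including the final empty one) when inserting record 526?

357 hashes to 6; slot 6 is free → place at 6.
305 hashes to 6, h2=6; 6 taken → place at 12.
370 hashes to 6, h2=11; 6 taken → place at 4.
439 hashes to 10; slot 10 is free → place at 10.
526 hashes to 6, h2=11; 6,4 taken → place at 2.
878 hashes to 7; slot 7 is free → place at 7.
554 hashes to 8; slot 8 is free → place at 8.
349 hashes to 11; slot 11 is free → place at 11.
Table: [_, _, 526, _, 370, _, 357, 878, 554, _, 439, 349, 305]

3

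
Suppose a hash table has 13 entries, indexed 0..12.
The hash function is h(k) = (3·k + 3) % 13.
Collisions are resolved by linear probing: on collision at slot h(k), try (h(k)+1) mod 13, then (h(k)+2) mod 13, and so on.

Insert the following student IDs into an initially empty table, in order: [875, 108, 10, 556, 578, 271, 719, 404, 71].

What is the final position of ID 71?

11

Insert 875: h=2, slot 2 empty => index 2.
Insert 108: h=2, slot 2 occupied => index 3.
Insert 10: h=7, slot 7 empty => index 7.
Insert 556: h=7, slot 7 occupied => index 8.
Insert 578: h=8, slot 8 occupied => index 9.
Insert 271: h=10, slot 10 empty => index 10.
Insert 719: h=2, slots 2,3 occupied => index 4.
Insert 404: h=6, slot 6 empty => index 6.
Insert 71: h=8, slots 8,9,10 occupied => index 11.
Table: [_, _, 875, 108, 719, _, 404, 10, 556, 578, 271, 71, _]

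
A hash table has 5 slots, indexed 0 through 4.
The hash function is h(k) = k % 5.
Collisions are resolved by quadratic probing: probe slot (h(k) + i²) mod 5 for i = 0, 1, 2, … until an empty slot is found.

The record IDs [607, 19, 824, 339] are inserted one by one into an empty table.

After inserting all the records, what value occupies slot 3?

339

607 hashes to 2; slot 2 is free => place at 2.
19 hashes to 4; slot 4 is free => place at 4.
824 hashes to 4; 4 taken => place at 0.
339 hashes to 4; 4,0 taken => place at 3.
Table: [824, _, 607, 339, 19]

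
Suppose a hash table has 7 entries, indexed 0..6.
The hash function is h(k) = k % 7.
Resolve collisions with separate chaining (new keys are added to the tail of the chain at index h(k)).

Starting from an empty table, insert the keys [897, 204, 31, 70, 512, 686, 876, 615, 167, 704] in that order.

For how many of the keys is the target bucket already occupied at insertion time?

Insert 897: h=1, bucket 1 empty -> new chain.
Insert 204: h=1, bucket 1 nonempty -> append to chain.
Insert 31: h=3, bucket 3 empty -> new chain.
Insert 70: h=0, bucket 0 empty -> new chain.
Insert 512: h=1, bucket 1 nonempty -> append to chain.
Insert 686: h=0, bucket 0 nonempty -> append to chain.
Insert 876: h=1, bucket 1 nonempty -> append to chain.
Insert 615: h=6, bucket 6 empty -> new chain.
Insert 167: h=6, bucket 6 nonempty -> append to chain.
Insert 704: h=4, bucket 4 empty -> new chain.
Final buckets:
0: 70 -> 686
1: 897 -> 204 -> 512 -> 876
2: .
3: 31
4: 704
5: .
6: 615 -> 167

5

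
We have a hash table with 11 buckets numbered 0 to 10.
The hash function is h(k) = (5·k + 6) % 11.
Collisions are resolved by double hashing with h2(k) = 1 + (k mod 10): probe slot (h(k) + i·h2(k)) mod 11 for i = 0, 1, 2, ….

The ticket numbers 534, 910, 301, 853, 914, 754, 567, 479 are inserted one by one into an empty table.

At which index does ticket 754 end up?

534 hashes to 3; slot 3 is free => place at 3.
910 hashes to 2; slot 2 is free => place at 2.
301 hashes to 4; slot 4 is free => place at 4.
853 hashes to 3, h2=4; 3 taken => place at 7.
914 hashes to 0; slot 0 is free => place at 0.
754 hashes to 3, h2=5; 3 taken => place at 8.
567 hashes to 3, h2=8; 3,0,8 taken => place at 5.
479 hashes to 3, h2=10; 3,2 taken => place at 1.
Table: [914, 479, 910, 534, 301, 567, —, 853, 754, —, —]

8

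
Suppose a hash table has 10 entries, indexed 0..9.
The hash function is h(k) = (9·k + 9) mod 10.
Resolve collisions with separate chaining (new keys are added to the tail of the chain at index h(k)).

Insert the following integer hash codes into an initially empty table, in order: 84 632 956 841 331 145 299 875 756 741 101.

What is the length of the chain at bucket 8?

84 -> bucket 5
632 -> bucket 7
956 -> bucket 3
841 -> bucket 8
331 -> bucket 8 (collision)
145 -> bucket 4
299 -> bucket 0
875 -> bucket 4 (collision)
756 -> bucket 3 (collision)
741 -> bucket 8 (collision)
101 -> bucket 8 (collision)
Final buckets:
0: 299
1: _
2: _
3: 956 -> 756
4: 145 -> 875
5: 84
6: _
7: 632
8: 841 -> 331 -> 741 -> 101
9: _

4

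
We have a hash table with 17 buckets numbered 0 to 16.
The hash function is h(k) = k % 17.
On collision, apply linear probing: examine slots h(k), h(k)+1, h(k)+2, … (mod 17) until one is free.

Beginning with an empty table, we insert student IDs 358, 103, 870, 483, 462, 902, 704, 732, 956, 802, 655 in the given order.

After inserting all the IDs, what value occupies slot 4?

358 hashes to 1; slot 1 is free -> place at 1.
103 hashes to 1; 1 taken -> place at 2.
870 hashes to 3; slot 3 is free -> place at 3.
483 hashes to 7; slot 7 is free -> place at 7.
462 hashes to 3; 3 taken -> place at 4.
902 hashes to 1; 1,2,3,4 taken -> place at 5.
704 hashes to 7; 7 taken -> place at 8.
732 hashes to 1; 1,2,3,4,5 taken -> place at 6.
956 hashes to 4; 4,5,6,7,8 taken -> place at 9.
802 hashes to 3; 3,4,5,6,7,8,9 taken -> place at 10.
655 hashes to 9; 9,10 taken -> place at 11.
Table: [-, 358, 103, 870, 462, 902, 732, 483, 704, 956, 802, 655, -, -, -, -, -]

462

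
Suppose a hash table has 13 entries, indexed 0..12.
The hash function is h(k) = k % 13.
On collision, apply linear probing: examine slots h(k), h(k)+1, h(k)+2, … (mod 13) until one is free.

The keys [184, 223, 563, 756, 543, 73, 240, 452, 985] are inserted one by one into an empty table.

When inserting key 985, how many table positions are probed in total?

184: h=2 => slot 2
223: h=2, probe 2,3 => slot 3
563: h=4 => slot 4
756: h=2, probe 2,3,4,5 => slot 5
543: h=10 => slot 10
73: h=8 => slot 8
240: h=6 => slot 6
452: h=10, probe 10,11 => slot 11
985: h=10, probe 10,11,12 => slot 12
Table: [_, _, 184, 223, 563, 756, 240, _, 73, _, 543, 452, 985]

3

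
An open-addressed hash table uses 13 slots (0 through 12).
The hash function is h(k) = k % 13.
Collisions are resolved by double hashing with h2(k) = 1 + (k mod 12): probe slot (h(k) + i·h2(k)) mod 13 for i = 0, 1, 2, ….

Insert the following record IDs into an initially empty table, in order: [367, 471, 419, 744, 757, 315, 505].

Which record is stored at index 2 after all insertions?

419

Insert 367: h=3, slot 3 empty => index 3.
Insert 471: h=3, h2=4, slot 3 occupied => index 7.
Insert 419: h=3, h2=12, slot 3 occupied => index 2.
Insert 744: h=3, h2=1, slot 3 occupied => index 4.
Insert 757: h=3, h2=2, slot 3 occupied => index 5.
Insert 315: h=3, h2=4, slots 3,7 occupied => index 11.
Insert 505: h=11, h2=2, slot 11 occupied => index 0.
Table: [505, ., 419, 367, 744, 757, ., 471, ., ., ., 315, .]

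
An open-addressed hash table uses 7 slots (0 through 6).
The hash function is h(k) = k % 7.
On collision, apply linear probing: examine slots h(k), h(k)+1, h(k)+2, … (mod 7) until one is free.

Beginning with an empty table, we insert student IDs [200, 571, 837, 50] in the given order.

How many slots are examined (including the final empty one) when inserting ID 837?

3

Insert 200: h=4, slot 4 empty -> index 4.
Insert 571: h=4, slot 4 occupied -> index 5.
Insert 837: h=4, slots 4,5 occupied -> index 6.
Insert 50: h=1, slot 1 empty -> index 1.
Table: [., 50, ., ., 200, 571, 837]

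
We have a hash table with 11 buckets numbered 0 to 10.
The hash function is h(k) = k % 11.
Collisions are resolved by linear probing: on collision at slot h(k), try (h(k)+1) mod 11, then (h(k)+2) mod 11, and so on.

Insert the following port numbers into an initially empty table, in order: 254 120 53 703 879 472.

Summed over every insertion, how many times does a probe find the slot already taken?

8

254: h=1 → slot 1
120: h=10 → slot 10
53: h=9 → slot 9
703: h=10, probe 10,0 → slot 0
879: h=10, probe 10,0,1,2 → slot 2
472: h=10, probe 10,0,1,2,3 → slot 3
Table: [703, 254, 879, 472, ., ., ., ., ., 53, 120]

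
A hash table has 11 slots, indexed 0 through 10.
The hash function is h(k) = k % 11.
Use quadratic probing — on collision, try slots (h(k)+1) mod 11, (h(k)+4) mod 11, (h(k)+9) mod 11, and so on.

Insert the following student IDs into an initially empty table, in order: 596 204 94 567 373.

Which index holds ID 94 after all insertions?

7

596: h=2 => slot 2
204: h=6 => slot 6
94: h=6, probe 6,7 => slot 7
567: h=6, probe 6,7,10 => slot 10
373: h=10, probe 10,0 => slot 0
Table: [373, —, 596, —, —, —, 204, 94, —, —, 567]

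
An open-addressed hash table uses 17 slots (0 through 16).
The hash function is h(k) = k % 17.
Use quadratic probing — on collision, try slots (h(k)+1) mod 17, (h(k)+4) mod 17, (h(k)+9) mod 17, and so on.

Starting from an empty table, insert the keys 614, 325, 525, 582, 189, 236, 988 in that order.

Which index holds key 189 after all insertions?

6

Insert 614: h=2, slot 2 empty → index 2.
Insert 325: h=2, slot 2 occupied → index 3.
Insert 525: h=15, slot 15 empty → index 15.
Insert 582: h=4, slot 4 empty → index 4.
Insert 189: h=2, slots 2,3 occupied → index 6.
Insert 236: h=15, slot 15 occupied → index 16.
Insert 988: h=2, slots 2,3,6 occupied → index 11.
Table: [_, _, 614, 325, 582, _, 189, _, _, _, _, 988, _, _, _, 525, 236]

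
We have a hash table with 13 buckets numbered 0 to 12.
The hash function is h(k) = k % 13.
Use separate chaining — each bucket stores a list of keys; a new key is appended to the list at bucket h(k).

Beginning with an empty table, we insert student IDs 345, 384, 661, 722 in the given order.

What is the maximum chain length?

345 → bucket 7
384 → bucket 7 (collision)
661 → bucket 11
722 → bucket 7 (collision)
Final buckets:
0: ∅
1: ∅
2: ∅
3: ∅
4: ∅
5: ∅
6: ∅
7: 345 -> 384 -> 722
8: ∅
9: ∅
10: ∅
11: 661
12: ∅

3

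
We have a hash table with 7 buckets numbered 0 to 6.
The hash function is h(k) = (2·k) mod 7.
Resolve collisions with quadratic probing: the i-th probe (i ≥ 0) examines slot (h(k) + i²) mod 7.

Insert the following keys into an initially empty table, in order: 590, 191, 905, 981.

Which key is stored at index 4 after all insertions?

590

Insert 590: h=4, slot 4 empty → index 4.
Insert 191: h=4, slot 4 occupied → index 5.
Insert 905: h=4, slots 4,5 occupied → index 1.
Insert 981: h=2, slot 2 empty → index 2.
Table: [—, 905, 981, —, 590, 191, —]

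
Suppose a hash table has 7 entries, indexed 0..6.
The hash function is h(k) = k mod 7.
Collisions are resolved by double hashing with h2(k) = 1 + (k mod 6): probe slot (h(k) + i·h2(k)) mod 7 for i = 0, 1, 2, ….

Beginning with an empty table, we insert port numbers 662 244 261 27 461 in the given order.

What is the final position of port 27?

3

662 hashes to 4; slot 4 is free => place at 4.
244 hashes to 6; slot 6 is free => place at 6.
261 hashes to 2; slot 2 is free => place at 2.
27 hashes to 6, h2=4; 6 taken => place at 3.
461 hashes to 6, h2=6; 6 taken => place at 5.
Table: [—, —, 261, 27, 662, 461, 244]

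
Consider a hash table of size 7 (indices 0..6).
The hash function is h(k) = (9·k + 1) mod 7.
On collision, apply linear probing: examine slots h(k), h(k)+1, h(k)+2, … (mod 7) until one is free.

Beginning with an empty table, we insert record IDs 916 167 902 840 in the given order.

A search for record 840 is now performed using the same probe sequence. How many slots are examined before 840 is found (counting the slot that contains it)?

2

916: h=6 -> slot 6
167: h=6, probe 6,0 -> slot 0
902: h=6, probe 6,0,1 -> slot 1
840: h=1, probe 1,2 -> slot 2
Table: [167, 902, 840, -, -, -, 916]
Lookup 840: h=1, probe 1,2 → found at 2.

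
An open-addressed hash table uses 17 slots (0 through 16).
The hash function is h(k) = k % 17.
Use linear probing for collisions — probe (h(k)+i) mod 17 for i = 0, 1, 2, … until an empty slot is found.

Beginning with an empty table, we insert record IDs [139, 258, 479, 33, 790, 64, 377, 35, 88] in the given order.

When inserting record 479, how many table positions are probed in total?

139: h=3 -> slot 3
258: h=3, probe 3,4 -> slot 4
479: h=3, probe 3,4,5 -> slot 5
33: h=16 -> slot 16
790: h=8 -> slot 8
64: h=13 -> slot 13
377: h=3, probe 3,4,5,6 -> slot 6
35: h=1 -> slot 1
88: h=3, probe 3,4,5,6,7 -> slot 7
Table: [., 35, ., 139, 258, 479, 377, 88, 790, ., ., ., ., 64, ., ., 33]

3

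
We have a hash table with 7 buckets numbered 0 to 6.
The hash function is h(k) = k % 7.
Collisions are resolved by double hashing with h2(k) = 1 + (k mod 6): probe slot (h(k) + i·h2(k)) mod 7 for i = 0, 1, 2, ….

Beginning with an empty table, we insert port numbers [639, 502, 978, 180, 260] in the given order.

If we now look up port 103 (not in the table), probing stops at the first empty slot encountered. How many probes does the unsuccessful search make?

4

Insert 639: h=2, slot 2 empty => index 2.
Insert 502: h=5, slot 5 empty => index 5.
Insert 978: h=5, h2=1, slot 5 occupied => index 6.
Insert 180: h=5, h2=1, slots 5,6 occupied => index 0.
Insert 260: h=1, slot 1 empty => index 1.
Table: [180, 260, 639, ., ., 502, 978]
Lookup 103: h=5, h2=2, probe 5,0,2,4 → slot 4 empty, not found.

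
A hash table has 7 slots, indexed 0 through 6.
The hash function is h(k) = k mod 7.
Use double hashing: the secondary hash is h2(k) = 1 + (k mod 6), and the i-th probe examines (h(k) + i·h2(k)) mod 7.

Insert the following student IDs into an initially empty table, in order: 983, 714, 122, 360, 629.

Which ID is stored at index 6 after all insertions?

983 hashes to 3; slot 3 is free => place at 3.
714 hashes to 0; slot 0 is free => place at 0.
122 hashes to 3, h2=3; 3 taken => place at 6.
360 hashes to 3, h2=1; 3 taken => place at 4.
629 hashes to 6, h2=6; 6 taken => place at 5.
Table: [714, ∅, ∅, 983, 360, 629, 122]

122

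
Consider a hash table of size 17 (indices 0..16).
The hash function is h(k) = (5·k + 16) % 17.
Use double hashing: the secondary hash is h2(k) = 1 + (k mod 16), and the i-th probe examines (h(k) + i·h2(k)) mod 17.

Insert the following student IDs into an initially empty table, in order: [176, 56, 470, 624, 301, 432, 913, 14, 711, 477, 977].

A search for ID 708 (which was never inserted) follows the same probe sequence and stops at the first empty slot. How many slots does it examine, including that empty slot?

176 hashes to 12; slot 12 is free -> place at 12.
56 hashes to 7; slot 7 is free -> place at 7.
470 hashes to 3; slot 3 is free -> place at 3.
624 hashes to 8; slot 8 is free -> place at 8.
301 hashes to 8, h2=14; 8 taken -> place at 5.
432 hashes to 0; slot 0 is free -> place at 0.
913 hashes to 8, h2=2; 8 taken -> place at 10.
14 hashes to 1; slot 1 is free -> place at 1.
711 hashes to 1, h2=8; 1 taken -> place at 9.
477 hashes to 4; slot 4 is free -> place at 4.
977 hashes to 5, h2=2; 5,7,9 taken -> place at 11.
Table: [432, 14, _, 470, 477, 301, _, 56, 624, 711, 913, 977, 176, _, _, _, _]
Lookup 708: h=3, h2=5, probe 3,8,13 → slot 13 empty, not found.

3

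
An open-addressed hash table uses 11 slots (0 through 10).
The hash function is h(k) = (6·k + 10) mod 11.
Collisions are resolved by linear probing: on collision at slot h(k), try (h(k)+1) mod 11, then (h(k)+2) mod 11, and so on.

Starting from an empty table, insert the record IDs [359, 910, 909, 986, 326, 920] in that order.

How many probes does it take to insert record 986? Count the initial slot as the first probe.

359: h=8 => slot 8
910: h=3 => slot 3
909: h=8, probe 8,9 => slot 9
986: h=8, probe 8,9,10 => slot 10
326: h=8, probe 8,9,10,0 => slot 0
920: h=8, probe 8,9,10,0,1 => slot 1
Table: [326, 920, _, 910, _, _, _, _, 359, 909, 986]

3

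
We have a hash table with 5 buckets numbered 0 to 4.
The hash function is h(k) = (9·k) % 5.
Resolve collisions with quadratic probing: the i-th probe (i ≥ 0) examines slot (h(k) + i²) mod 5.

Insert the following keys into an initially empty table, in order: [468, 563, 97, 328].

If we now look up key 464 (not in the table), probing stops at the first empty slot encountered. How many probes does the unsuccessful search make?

3

468 hashes to 2; slot 2 is free → place at 2.
563 hashes to 2; 2 taken → place at 3.
97 hashes to 3; 3 taken → place at 4.
328 hashes to 2; 2,3 taken → place at 1.
Table: [∅, 328, 468, 563, 97]
Lookup 464: h=1, probe 1,2,0 → slot 0 empty, not found.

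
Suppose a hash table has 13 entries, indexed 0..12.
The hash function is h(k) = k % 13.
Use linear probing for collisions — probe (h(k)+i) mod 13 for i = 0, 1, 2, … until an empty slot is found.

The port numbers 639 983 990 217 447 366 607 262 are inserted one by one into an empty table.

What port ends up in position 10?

607

Insert 639: h=2, slot 2 empty => index 2.
Insert 983: h=8, slot 8 empty => index 8.
Insert 990: h=2, slot 2 occupied => index 3.
Insert 217: h=9, slot 9 empty => index 9.
Insert 447: h=5, slot 5 empty => index 5.
Insert 366: h=2, slots 2,3 occupied => index 4.
Insert 607: h=9, slot 9 occupied => index 10.
Insert 262: h=2, slots 2,3,4,5 occupied => index 6.
Table: [-, -, 639, 990, 366, 447, 262, -, 983, 217, 607, -, -]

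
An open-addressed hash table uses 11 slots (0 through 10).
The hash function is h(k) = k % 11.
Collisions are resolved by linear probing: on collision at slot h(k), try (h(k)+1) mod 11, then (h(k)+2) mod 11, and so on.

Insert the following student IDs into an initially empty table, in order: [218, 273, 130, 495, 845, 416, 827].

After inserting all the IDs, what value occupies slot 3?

218: h=9 => slot 9
273: h=9, probe 9,10 => slot 10
130: h=9, probe 9,10,0 => slot 0
495: h=0, probe 0,1 => slot 1
845: h=9, probe 9,10,0,1,2 => slot 2
416: h=9, probe 9,10,0,1,2,3 => slot 3
827: h=2, probe 2,3,4 => slot 4
Table: [130, 495, 845, 416, 827, ., ., ., ., 218, 273]

416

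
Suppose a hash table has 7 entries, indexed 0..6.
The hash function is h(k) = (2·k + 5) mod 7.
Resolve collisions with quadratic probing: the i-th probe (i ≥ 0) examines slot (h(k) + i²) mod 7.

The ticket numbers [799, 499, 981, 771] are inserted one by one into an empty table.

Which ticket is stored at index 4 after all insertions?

799: h=0 -> slot 0
499: h=2 -> slot 2
981: h=0, probe 0,1 -> slot 1
771: h=0, probe 0,1,4 -> slot 4
Table: [799, 981, 499, _, 771, _, _]

771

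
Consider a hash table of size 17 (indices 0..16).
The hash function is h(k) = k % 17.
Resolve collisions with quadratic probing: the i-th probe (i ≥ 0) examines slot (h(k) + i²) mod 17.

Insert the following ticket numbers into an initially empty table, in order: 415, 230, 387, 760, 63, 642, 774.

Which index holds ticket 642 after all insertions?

14

415 hashes to 7; slot 7 is free -> place at 7.
230 hashes to 9; slot 9 is free -> place at 9.
387 hashes to 13; slot 13 is free -> place at 13.
760 hashes to 12; slot 12 is free -> place at 12.
63 hashes to 12; 12,13 taken -> place at 16.
642 hashes to 13; 13 taken -> place at 14.
774 hashes to 9; 9 taken -> place at 10.
Table: [_, _, _, _, _, _, _, 415, _, 230, 774, _, 760, 387, 642, _, 63]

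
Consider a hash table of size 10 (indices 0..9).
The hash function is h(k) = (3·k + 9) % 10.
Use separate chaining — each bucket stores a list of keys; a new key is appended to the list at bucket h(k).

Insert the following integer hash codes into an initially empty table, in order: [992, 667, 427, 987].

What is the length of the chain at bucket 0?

3

992 → bucket 5
667 → bucket 0
427 → bucket 0 (collision)
987 → bucket 0 (collision)
Final buckets:
0: 667 -> 427 -> 987
1: -
2: -
3: -
4: -
5: 992
6: -
7: -
8: -
9: -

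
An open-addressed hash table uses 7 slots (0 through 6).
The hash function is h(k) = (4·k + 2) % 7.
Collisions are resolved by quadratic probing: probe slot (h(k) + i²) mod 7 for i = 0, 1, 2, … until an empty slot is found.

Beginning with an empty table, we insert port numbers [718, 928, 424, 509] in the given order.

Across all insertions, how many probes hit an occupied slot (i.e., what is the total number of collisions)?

4

718 hashes to 4; slot 4 is free => place at 4.
928 hashes to 4; 4 taken => place at 5.
424 hashes to 4; 4,5 taken => place at 1.
509 hashes to 1; 1 taken => place at 2.
Table: [∅, 424, 509, ∅, 718, 928, ∅]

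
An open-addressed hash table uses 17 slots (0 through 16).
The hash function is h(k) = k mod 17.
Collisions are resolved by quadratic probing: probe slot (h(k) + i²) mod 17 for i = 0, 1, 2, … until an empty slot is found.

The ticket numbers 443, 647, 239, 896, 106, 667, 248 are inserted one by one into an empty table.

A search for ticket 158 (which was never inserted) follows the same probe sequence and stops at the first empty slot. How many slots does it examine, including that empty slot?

2

Insert 443: h=1, slot 1 empty → index 1.
Insert 647: h=1, slot 1 occupied → index 2.
Insert 239: h=1, slots 1,2 occupied → index 5.
Insert 896: h=12, slot 12 empty → index 12.
Insert 106: h=4, slot 4 empty → index 4.
Insert 667: h=4, slots 4,5 occupied → index 8.
Insert 248: h=10, slot 10 empty → index 10.
Table: [_, 443, 647, _, 106, 239, _, _, 667, _, 248, _, 896, _, _, _, _]
Lookup 158: h=5, probe 5,6 → slot 6 empty, not found.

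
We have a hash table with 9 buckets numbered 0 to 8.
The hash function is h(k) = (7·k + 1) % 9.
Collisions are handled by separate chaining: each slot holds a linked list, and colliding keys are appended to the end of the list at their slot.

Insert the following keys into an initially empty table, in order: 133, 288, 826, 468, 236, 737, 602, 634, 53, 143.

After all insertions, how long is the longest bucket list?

Insert 133: h=5, bucket 5 empty -> new chain.
Insert 288: h=1, bucket 1 empty -> new chain.
Insert 826: h=5, bucket 5 nonempty -> append to chain.
Insert 468: h=1, bucket 1 nonempty -> append to chain.
Insert 236: h=6, bucket 6 empty -> new chain.
Insert 737: h=3, bucket 3 empty -> new chain.
Insert 602: h=3, bucket 3 nonempty -> append to chain.
Insert 634: h=2, bucket 2 empty -> new chain.
Insert 53: h=3, bucket 3 nonempty -> append to chain.
Insert 143: h=3, bucket 3 nonempty -> append to chain.
Final buckets:
0: ∅
1: 288 -> 468
2: 634
3: 737 -> 602 -> 53 -> 143
4: ∅
5: 133 -> 826
6: 236
7: ∅
8: ∅

4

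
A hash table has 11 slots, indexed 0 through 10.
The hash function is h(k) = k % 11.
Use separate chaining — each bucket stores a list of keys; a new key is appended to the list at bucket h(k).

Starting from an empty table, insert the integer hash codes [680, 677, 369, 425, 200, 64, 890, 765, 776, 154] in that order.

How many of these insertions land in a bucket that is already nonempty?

4

Insert 680: h=9, bucket 9 empty → new chain.
Insert 677: h=6, bucket 6 empty → new chain.
Insert 369: h=6, bucket 6 nonempty → append to chain.
Insert 425: h=7, bucket 7 empty → new chain.
Insert 200: h=2, bucket 2 empty → new chain.
Insert 64: h=9, bucket 9 nonempty → append to chain.
Insert 890: h=10, bucket 10 empty → new chain.
Insert 765: h=6, bucket 6 nonempty → append to chain.
Insert 776: h=6, bucket 6 nonempty → append to chain.
Insert 154: h=0, bucket 0 empty → new chain.
Final buckets:
0: 154
1: _
2: 200
3: _
4: _
5: _
6: 677 -> 369 -> 765 -> 776
7: 425
8: _
9: 680 -> 64
10: 890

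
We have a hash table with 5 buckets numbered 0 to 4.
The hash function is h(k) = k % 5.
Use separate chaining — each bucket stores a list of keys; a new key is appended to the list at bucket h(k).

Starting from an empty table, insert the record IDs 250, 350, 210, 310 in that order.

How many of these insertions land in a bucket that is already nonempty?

Insert 250: h=0, bucket 0 empty -> new chain.
Insert 350: h=0, bucket 0 nonempty -> append to chain.
Insert 210: h=0, bucket 0 nonempty -> append to chain.
Insert 310: h=0, bucket 0 nonempty -> append to chain.
Final buckets:
0: 250 -> 350 -> 210 -> 310
1: ∅
2: ∅
3: ∅
4: ∅

3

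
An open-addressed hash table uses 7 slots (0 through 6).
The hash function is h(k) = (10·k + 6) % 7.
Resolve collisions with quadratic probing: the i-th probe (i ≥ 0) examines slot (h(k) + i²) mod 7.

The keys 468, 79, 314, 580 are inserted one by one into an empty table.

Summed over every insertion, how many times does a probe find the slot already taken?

3

468 hashes to 3; slot 3 is free => place at 3.
79 hashes to 5; slot 5 is free => place at 5.
314 hashes to 3; 3 taken => place at 4.
580 hashes to 3; 3,4 taken => place at 0.
Table: [580, —, —, 468, 314, 79, —]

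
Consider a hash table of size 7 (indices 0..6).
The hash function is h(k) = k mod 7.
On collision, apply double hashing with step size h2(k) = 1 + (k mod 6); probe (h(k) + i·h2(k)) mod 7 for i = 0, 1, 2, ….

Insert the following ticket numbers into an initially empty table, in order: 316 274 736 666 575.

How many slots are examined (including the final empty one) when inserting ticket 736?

316 hashes to 1; slot 1 is free → place at 1.
274 hashes to 1, h2=5; 1 taken → place at 6.
736 hashes to 1, h2=5; 1,6 taken → place at 4.
666 hashes to 1, h2=1; 1 taken → place at 2.
575 hashes to 1, h2=6; 1 taken → place at 0.
Table: [575, 316, 666, _, 736, _, 274]

3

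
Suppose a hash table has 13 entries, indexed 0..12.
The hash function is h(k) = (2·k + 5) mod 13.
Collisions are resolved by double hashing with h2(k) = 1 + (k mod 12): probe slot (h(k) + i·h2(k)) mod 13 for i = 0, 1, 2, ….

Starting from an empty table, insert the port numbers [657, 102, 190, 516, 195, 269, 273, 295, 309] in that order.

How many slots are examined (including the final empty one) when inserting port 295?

657 hashes to 6; slot 6 is free → place at 6.
102 hashes to 1; slot 1 is free → place at 1.
190 hashes to 8; slot 8 is free → place at 8.
516 hashes to 10; slot 10 is free → place at 10.
195 hashes to 5; slot 5 is free → place at 5.
269 hashes to 10, h2=6; 10 taken → place at 3.
273 hashes to 5, h2=10; 5 taken → place at 2.
295 hashes to 10, h2=8; 10,5 taken → place at 0.
309 hashes to 12; slot 12 is free → place at 12.
Table: [295, 102, 273, 269, _, 195, 657, _, 190, _, 516, _, 309]

3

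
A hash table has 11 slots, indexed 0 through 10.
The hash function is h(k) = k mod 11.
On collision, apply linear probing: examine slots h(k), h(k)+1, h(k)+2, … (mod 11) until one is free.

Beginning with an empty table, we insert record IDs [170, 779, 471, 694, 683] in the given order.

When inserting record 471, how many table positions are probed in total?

2

170: h=5 -> slot 5
779: h=9 -> slot 9
471: h=9, probe 9,10 -> slot 10
694: h=1 -> slot 1
683: h=1, probe 1,2 -> slot 2
Table: [., 694, 683, ., ., 170, ., ., ., 779, 471]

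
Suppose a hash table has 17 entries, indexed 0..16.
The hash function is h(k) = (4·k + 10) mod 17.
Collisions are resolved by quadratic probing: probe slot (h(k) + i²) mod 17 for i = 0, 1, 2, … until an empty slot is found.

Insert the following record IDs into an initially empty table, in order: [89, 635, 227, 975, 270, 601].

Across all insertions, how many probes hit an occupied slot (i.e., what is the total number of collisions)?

Insert 89: h=9, slot 9 empty => index 9.
Insert 635: h=0, slot 0 empty => index 0.
Insert 227: h=0, slot 0 occupied => index 1.
Insert 975: h=0, slots 0,1 occupied => index 4.
Insert 270: h=2, slot 2 empty => index 2.
Insert 601: h=0, slots 0,1,4,9 occupied => index 16.
Table: [635, 227, 270, ∅, 975, ∅, ∅, ∅, ∅, 89, ∅, ∅, ∅, ∅, ∅, ∅, 601]

7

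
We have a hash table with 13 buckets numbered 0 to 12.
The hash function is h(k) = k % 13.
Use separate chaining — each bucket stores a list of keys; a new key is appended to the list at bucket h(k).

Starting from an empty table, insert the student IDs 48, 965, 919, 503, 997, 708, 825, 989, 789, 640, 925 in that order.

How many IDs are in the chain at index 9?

5

Insert 48: h=9, bucket 9 empty → new chain.
Insert 965: h=3, bucket 3 empty → new chain.
Insert 919: h=9, bucket 9 nonempty → append to chain.
Insert 503: h=9, bucket 9 nonempty → append to chain.
Insert 997: h=9, bucket 9 nonempty → append to chain.
Insert 708: h=6, bucket 6 empty → new chain.
Insert 825: h=6, bucket 6 nonempty → append to chain.
Insert 989: h=1, bucket 1 empty → new chain.
Insert 789: h=9, bucket 9 nonempty → append to chain.
Insert 640: h=3, bucket 3 nonempty → append to chain.
Insert 925: h=2, bucket 2 empty → new chain.
Final buckets:
0: _
1: 989
2: 925
3: 965 -> 640
4: _
5: _
6: 708 -> 825
7: _
8: _
9: 48 -> 919 -> 503 -> 997 -> 789
10: _
11: _
12: _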